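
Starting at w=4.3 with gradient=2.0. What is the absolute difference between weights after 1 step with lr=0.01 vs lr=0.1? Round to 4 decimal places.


With lr=0.01: w_new = 4.3 - 0.01 * 2.0 = 4.28
With lr=0.1: w_new = 4.3 - 0.1 * 2.0 = 4.1
Absolute difference = |4.28 - 4.1|
= 0.1800

0.1800


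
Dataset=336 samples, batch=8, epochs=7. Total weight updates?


Iterations per epoch = 336 / 8 = 42
Total updates = iterations_per_epoch * epochs
= 42 * 7
= 294

294


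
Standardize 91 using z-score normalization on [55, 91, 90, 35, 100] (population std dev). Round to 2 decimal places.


Mean = (55 + 91 + 90 + 35 + 100) / 5 = 74.2
Variance = sum((x_i - mean)^2) / n = 620.56
Std = sqrt(620.56) = 24.911
Z = (x - mean) / std
= (91 - 74.2) / 24.911
= 16.8 / 24.911
= 0.67

0.67


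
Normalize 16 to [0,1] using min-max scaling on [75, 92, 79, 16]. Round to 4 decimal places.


Min = 16, Max = 92
Range = 92 - 16 = 76
Scaled = (x - min) / (max - min)
= (16 - 16) / 76
= 0 / 76
= 0.0000

0.0000


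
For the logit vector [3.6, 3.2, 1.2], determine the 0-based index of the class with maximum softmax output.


Softmax is a monotonic transformation, so it preserves the argmax.
We need to find the index of the maximum logit.
Index 0: 3.6
Index 1: 3.2
Index 2: 1.2
Maximum logit = 3.6 at index 0

0


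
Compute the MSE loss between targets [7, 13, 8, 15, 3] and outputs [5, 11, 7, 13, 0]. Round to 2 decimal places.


Differences: [2, 2, 1, 2, 3]
Squared errors: [4, 4, 1, 4, 9]
Sum of squared errors = 22
MSE = 22 / 5 = 4.40

4.40


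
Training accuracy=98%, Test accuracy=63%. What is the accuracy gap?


Gap = train_accuracy - test_accuracy
= 98 - 63
= 35%
This large gap strongly indicates overfitting.

35


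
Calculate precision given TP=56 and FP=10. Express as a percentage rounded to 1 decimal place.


Precision = TP / (TP + FP) * 100
= 56 / (56 + 10)
= 56 / 66
= 0.8485
= 84.8%

84.8


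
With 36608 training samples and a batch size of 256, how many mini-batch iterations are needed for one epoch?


Iterations per epoch = dataset_size / batch_size
= 36608 / 256
= 143

143


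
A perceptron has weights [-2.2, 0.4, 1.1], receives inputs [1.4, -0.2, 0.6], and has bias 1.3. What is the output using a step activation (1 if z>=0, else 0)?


z = w . x + b
= -2.2*1.4 + 0.4*-0.2 + 1.1*0.6 + 1.3
= -3.08 + -0.08 + 0.66 + 1.3
= -2.5 + 1.3
= -1.2
Since z = -1.2 < 0, output = 0

0


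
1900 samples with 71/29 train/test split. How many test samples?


Train samples = 1900 * 71% = 1349
Test samples = 1900 - 1349
= 551

551


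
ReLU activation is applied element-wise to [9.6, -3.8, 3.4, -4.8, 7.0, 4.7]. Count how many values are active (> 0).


ReLU(x) = max(0, x) for each element:
ReLU(9.6) = 9.6
ReLU(-3.8) = 0
ReLU(3.4) = 3.4
ReLU(-4.8) = 0
ReLU(7.0) = 7.0
ReLU(4.7) = 4.7
Active neurons (>0): 4

4


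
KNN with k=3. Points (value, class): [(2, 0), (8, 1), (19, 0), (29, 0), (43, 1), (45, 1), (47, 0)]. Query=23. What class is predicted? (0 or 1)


Distances from query 23:
Point 19 (class 0): distance = 4
Point 29 (class 0): distance = 6
Point 8 (class 1): distance = 15
K=3 nearest neighbors: classes = [0, 0, 1]
Votes for class 1: 1 / 3
Majority vote => class 0

0


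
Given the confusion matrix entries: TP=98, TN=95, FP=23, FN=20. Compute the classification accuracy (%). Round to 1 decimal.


Accuracy = (TP + TN) / (TP + TN + FP + FN) * 100
= (98 + 95) / (98 + 95 + 23 + 20)
= 193 / 236
= 0.8178
= 81.8%

81.8


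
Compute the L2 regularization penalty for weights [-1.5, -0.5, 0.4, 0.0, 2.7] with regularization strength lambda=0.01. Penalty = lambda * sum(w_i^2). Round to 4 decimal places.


Squaring each weight:
(-1.5)^2 = 2.25
(-0.5)^2 = 0.25
0.4^2 = 0.16
0.0^2 = 0.0
2.7^2 = 7.29
Sum of squares = 9.95
Penalty = 0.01 * 9.95 = 0.0995

0.0995


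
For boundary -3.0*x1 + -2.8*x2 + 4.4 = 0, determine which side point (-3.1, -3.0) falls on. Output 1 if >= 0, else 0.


Compute -3.0 * -3.1 + -2.8 * -3.0 + 4.4
= 9.3 + 8.4 + 4.4
= 22.1
Since 22.1 >= 0, the point is on the positive side.

1


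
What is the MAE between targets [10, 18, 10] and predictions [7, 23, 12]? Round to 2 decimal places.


Absolute errors: [3, 5, 2]
Sum of absolute errors = 10
MAE = 10 / 3 = 3.33

3.33


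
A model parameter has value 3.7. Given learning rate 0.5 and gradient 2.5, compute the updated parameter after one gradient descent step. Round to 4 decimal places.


w_new = w_old - lr * gradient
= 3.7 - 0.5 * 2.5
= 3.7 - (1.25)
= 2.4500

2.4500


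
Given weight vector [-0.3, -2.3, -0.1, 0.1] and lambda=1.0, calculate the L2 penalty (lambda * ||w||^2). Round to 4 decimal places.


Squaring each weight:
(-0.3)^2 = 0.09
(-2.3)^2 = 5.29
(-0.1)^2 = 0.01
0.1^2 = 0.01
Sum of squares = 5.4
Penalty = 1.0 * 5.4 = 5.4000

5.4000


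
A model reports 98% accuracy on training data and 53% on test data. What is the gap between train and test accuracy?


Gap = train_accuracy - test_accuracy
= 98 - 53
= 45%
This large gap strongly indicates overfitting.

45


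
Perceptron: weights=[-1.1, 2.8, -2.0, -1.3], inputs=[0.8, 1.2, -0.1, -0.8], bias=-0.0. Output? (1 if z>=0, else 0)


z = w . x + b
= -1.1*0.8 + 2.8*1.2 + -2.0*-0.1 + -1.3*-0.8 + -0.0
= -0.88 + 3.36 + 0.2 + 1.04 + -0.0
= 3.72 + -0.0
= 3.72
Since z = 3.72 >= 0, output = 1

1


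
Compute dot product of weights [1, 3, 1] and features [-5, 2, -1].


Element-wise products:
1 * -5 = -5
3 * 2 = 6
1 * -1 = -1
Sum = -5 + 6 + -1
= 0

0


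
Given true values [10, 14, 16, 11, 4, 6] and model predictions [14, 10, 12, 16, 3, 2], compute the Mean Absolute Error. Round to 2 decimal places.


Absolute errors: [4, 4, 4, 5, 1, 4]
Sum of absolute errors = 22
MAE = 22 / 6 = 3.67

3.67


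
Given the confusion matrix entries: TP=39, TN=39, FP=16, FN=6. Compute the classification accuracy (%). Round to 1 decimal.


Accuracy = (TP + TN) / (TP + TN + FP + FN) * 100
= (39 + 39) / (39 + 39 + 16 + 6)
= 78 / 100
= 0.78
= 78.0%

78.0


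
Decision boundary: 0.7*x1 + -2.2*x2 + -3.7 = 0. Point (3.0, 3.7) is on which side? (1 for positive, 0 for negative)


Compute 0.7 * 3.0 + -2.2 * 3.7 + -3.7
= 2.1 + -8.14 + -3.7
= -9.74
Since -9.74 < 0, the point is on the negative side.

0


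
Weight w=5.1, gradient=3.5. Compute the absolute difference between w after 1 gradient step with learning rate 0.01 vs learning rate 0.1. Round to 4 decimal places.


With lr=0.01: w_new = 5.1 - 0.01 * 3.5 = 5.065
With lr=0.1: w_new = 5.1 - 0.1 * 3.5 = 4.75
Absolute difference = |5.065 - 4.75|
= 0.3150

0.3150


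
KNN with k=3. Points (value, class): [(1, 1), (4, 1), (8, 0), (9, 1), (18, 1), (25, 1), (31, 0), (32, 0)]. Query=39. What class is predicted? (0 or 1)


Distances from query 39:
Point 32 (class 0): distance = 7
Point 31 (class 0): distance = 8
Point 25 (class 1): distance = 14
K=3 nearest neighbors: classes = [0, 0, 1]
Votes for class 1: 1 / 3
Majority vote => class 0

0


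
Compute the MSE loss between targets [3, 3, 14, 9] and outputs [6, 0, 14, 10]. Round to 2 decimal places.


Differences: [-3, 3, 0, -1]
Squared errors: [9, 9, 0, 1]
Sum of squared errors = 19
MSE = 19 / 4 = 4.75

4.75


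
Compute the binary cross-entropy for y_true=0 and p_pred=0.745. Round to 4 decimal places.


For y=0: Loss = -log(1-p)
= -log(1 - 0.745)
= -log(0.255)
= -(-1.3665)
= 1.3665

1.3665


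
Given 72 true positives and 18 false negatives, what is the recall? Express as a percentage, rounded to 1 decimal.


Recall = TP / (TP + FN) * 100
= 72 / (72 + 18)
= 72 / 90
= 0.8
= 80.0%

80.0


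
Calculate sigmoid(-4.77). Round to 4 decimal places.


sigmoid(z) = 1 / (1 + exp(-z))
exp(-(-4.77)) = exp(4.77) = 117.9192
1 + 117.9192 = 118.9192
1 / 118.9192 = 0.0084

0.0084


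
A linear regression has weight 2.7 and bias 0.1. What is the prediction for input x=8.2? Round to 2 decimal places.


y = 2.7 * 8.2 + (0.1)
= 22.14 + (0.1)
= 22.24

22.24


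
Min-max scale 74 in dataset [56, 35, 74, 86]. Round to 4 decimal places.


Min = 35, Max = 86
Range = 86 - 35 = 51
Scaled = (x - min) / (max - min)
= (74 - 35) / 51
= 39 / 51
= 0.7647

0.7647


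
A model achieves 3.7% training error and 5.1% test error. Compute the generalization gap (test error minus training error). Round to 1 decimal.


Generalization gap = test_error - train_error
= 5.1 - 3.7
= 1.4%
A small gap suggests good generalization.

1.4


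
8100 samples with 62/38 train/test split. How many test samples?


Train samples = 8100 * 62% = 5022
Test samples = 8100 - 5022
= 3078

3078


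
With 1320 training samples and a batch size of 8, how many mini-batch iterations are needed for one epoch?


Iterations per epoch = dataset_size / batch_size
= 1320 / 8
= 165

165


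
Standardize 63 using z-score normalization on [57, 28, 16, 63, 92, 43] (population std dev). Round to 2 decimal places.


Mean = (57 + 28 + 16 + 63 + 92 + 43) / 6 = 49.8333
Variance = sum((x_i - mean)^2) / n = 611.8056
Std = sqrt(611.8056) = 24.7347
Z = (x - mean) / std
= (63 - 49.8333) / 24.7347
= 13.1667 / 24.7347
= 0.53

0.53


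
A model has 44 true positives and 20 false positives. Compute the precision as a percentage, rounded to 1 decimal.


Precision = TP / (TP + FP) * 100
= 44 / (44 + 20)
= 44 / 64
= 0.6875
= 68.8%

68.8


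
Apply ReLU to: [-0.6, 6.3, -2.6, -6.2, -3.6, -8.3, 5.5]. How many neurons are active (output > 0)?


ReLU(x) = max(0, x) for each element:
ReLU(-0.6) = 0
ReLU(6.3) = 6.3
ReLU(-2.6) = 0
ReLU(-6.2) = 0
ReLU(-3.6) = 0
ReLU(-8.3) = 0
ReLU(5.5) = 5.5
Active neurons (>0): 2

2


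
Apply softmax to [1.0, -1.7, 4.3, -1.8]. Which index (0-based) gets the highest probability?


Softmax is a monotonic transformation, so it preserves the argmax.
We need to find the index of the maximum logit.
Index 0: 1.0
Index 1: -1.7
Index 2: 4.3
Index 3: -1.8
Maximum logit = 4.3 at index 2

2


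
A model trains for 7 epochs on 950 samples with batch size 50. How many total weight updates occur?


Iterations per epoch = 950 / 50 = 19
Total updates = iterations_per_epoch * epochs
= 19 * 7
= 133

133


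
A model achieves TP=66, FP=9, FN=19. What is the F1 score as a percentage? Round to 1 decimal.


Precision = TP / (TP + FP) = 66 / 75 = 0.88
Recall = TP / (TP + FN) = 66 / 85 = 0.7765
F1 = 2 * P * R / (P + R)
= 2 * 0.88 * 0.7765 / (0.88 + 0.7765)
= 1.3666 / 1.6565
= 0.825
As percentage: 82.5%

82.5


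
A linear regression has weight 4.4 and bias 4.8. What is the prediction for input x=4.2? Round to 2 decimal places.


y = 4.4 * 4.2 + (4.8)
= 18.48 + (4.8)
= 23.28

23.28


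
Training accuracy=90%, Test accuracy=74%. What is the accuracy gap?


Gap = train_accuracy - test_accuracy
= 90 - 74
= 16%
This gap suggests the model is overfitting.

16


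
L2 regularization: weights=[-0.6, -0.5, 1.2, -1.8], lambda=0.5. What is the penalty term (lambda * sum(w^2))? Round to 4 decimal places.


Squaring each weight:
(-0.6)^2 = 0.36
(-0.5)^2 = 0.25
1.2^2 = 1.44
(-1.8)^2 = 3.24
Sum of squares = 5.29
Penalty = 0.5 * 5.29 = 2.6450

2.6450


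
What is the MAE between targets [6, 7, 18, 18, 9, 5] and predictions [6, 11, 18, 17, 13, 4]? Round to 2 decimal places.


Absolute errors: [0, 4, 0, 1, 4, 1]
Sum of absolute errors = 10
MAE = 10 / 6 = 1.67

1.67


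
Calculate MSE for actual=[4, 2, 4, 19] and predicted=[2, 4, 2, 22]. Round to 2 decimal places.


Differences: [2, -2, 2, -3]
Squared errors: [4, 4, 4, 9]
Sum of squared errors = 21
MSE = 21 / 4 = 5.25

5.25


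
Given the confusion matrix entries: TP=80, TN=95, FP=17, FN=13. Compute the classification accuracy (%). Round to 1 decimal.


Accuracy = (TP + TN) / (TP + TN + FP + FN) * 100
= (80 + 95) / (80 + 95 + 17 + 13)
= 175 / 205
= 0.8537
= 85.4%

85.4


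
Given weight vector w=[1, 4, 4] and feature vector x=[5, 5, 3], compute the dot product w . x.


Element-wise products:
1 * 5 = 5
4 * 5 = 20
4 * 3 = 12
Sum = 5 + 20 + 12
= 37

37


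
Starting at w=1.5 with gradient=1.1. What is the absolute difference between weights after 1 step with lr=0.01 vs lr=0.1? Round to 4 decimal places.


With lr=0.01: w_new = 1.5 - 0.01 * 1.1 = 1.489
With lr=0.1: w_new = 1.5 - 0.1 * 1.1 = 1.39
Absolute difference = |1.489 - 1.39|
= 0.0990

0.0990


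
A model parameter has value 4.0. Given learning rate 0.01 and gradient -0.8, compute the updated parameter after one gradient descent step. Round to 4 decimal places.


w_new = w_old - lr * gradient
= 4.0 - 0.01 * -0.8
= 4.0 - (-0.008)
= 4.0080

4.0080


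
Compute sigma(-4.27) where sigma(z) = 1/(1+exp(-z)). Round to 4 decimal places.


sigmoid(z) = 1 / (1 + exp(-z))
exp(-(-4.27)) = exp(4.27) = 71.5216
1 + 71.5216 = 72.5216
1 / 72.5216 = 0.0138

0.0138


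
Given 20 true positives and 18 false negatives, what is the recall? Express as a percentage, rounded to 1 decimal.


Recall = TP / (TP + FN) * 100
= 20 / (20 + 18)
= 20 / 38
= 0.5263
= 52.6%

52.6


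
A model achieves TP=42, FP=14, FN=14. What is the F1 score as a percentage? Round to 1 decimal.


Precision = TP / (TP + FP) = 42 / 56 = 0.75
Recall = TP / (TP + FN) = 42 / 56 = 0.75
F1 = 2 * P * R / (P + R)
= 2 * 0.75 * 0.75 / (0.75 + 0.75)
= 1.125 / 1.5
= 0.75
As percentage: 75.0%

75.0


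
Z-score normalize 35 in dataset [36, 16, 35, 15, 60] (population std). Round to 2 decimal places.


Mean = (36 + 16 + 35 + 15 + 60) / 5 = 32.4
Variance = sum((x_i - mean)^2) / n = 270.64
Std = sqrt(270.64) = 16.4511
Z = (x - mean) / std
= (35 - 32.4) / 16.4511
= 2.6 / 16.4511
= 0.16

0.16


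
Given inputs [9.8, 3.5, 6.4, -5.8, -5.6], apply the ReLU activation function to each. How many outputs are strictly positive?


ReLU(x) = max(0, x) for each element:
ReLU(9.8) = 9.8
ReLU(3.5) = 3.5
ReLU(6.4) = 6.4
ReLU(-5.8) = 0
ReLU(-5.6) = 0
Active neurons (>0): 3

3


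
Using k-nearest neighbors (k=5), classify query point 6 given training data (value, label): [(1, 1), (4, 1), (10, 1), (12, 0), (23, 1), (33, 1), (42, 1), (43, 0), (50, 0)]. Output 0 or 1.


Distances from query 6:
Point 4 (class 1): distance = 2
Point 10 (class 1): distance = 4
Point 1 (class 1): distance = 5
Point 12 (class 0): distance = 6
Point 23 (class 1): distance = 17
K=5 nearest neighbors: classes = [1, 1, 1, 0, 1]
Votes for class 1: 4 / 5
Majority vote => class 1

1


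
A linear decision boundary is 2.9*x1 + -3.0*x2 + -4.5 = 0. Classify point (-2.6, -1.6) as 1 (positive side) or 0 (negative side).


Compute 2.9 * -2.6 + -3.0 * -1.6 + -4.5
= -7.54 + 4.8 + -4.5
= -7.24
Since -7.24 < 0, the point is on the negative side.

0


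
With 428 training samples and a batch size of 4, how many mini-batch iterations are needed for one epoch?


Iterations per epoch = dataset_size / batch_size
= 428 / 4
= 107

107


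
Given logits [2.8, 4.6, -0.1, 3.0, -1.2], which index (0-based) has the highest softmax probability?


Softmax is a monotonic transformation, so it preserves the argmax.
We need to find the index of the maximum logit.
Index 0: 2.8
Index 1: 4.6
Index 2: -0.1
Index 3: 3.0
Index 4: -1.2
Maximum logit = 4.6 at index 1

1


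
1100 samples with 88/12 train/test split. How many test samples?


Train samples = 1100 * 88% = 968
Test samples = 1100 - 968
= 132

132


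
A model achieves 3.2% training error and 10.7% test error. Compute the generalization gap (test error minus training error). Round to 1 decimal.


Generalization gap = test_error - train_error
= 10.7 - 3.2
= 7.5%
A moderate gap.

7.5


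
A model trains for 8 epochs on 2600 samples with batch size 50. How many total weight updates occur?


Iterations per epoch = 2600 / 50 = 52
Total updates = iterations_per_epoch * epochs
= 52 * 8
= 416

416


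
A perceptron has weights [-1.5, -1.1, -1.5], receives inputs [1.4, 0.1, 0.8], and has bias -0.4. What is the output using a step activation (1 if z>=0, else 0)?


z = w . x + b
= -1.5*1.4 + -1.1*0.1 + -1.5*0.8 + -0.4
= -2.1 + -0.11 + -1.2 + -0.4
= -3.41 + -0.4
= -3.81
Since z = -3.81 < 0, output = 0

0


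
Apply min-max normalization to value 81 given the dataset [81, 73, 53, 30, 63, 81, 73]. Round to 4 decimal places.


Min = 30, Max = 81
Range = 81 - 30 = 51
Scaled = (x - min) / (max - min)
= (81 - 30) / 51
= 51 / 51
= 1.0000

1.0000


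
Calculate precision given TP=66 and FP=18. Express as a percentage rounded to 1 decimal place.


Precision = TP / (TP + FP) * 100
= 66 / (66 + 18)
= 66 / 84
= 0.7857
= 78.6%

78.6


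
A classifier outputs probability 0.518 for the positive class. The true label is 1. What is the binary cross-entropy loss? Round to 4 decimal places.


For y=1: Loss = -log(p)
= -log(0.518)
= -(-0.6578)
= 0.6578

0.6578


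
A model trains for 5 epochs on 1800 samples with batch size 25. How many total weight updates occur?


Iterations per epoch = 1800 / 25 = 72
Total updates = iterations_per_epoch * epochs
= 72 * 5
= 360

360


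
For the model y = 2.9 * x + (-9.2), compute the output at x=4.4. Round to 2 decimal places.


y = 2.9 * 4.4 + (-9.2)
= 12.76 + (-9.2)
= 3.56

3.56


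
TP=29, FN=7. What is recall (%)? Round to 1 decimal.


Recall = TP / (TP + FN) * 100
= 29 / (29 + 7)
= 29 / 36
= 0.8056
= 80.6%

80.6


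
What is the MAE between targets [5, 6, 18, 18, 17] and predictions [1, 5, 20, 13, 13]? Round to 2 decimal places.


Absolute errors: [4, 1, 2, 5, 4]
Sum of absolute errors = 16
MAE = 16 / 5 = 3.20

3.20


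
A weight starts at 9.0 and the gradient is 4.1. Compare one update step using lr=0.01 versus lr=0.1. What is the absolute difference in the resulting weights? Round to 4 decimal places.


With lr=0.01: w_new = 9.0 - 0.01 * 4.1 = 8.959
With lr=0.1: w_new = 9.0 - 0.1 * 4.1 = 8.59
Absolute difference = |8.959 - 8.59|
= 0.3690

0.3690


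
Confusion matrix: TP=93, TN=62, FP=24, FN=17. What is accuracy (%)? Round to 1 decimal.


Accuracy = (TP + TN) / (TP + TN + FP + FN) * 100
= (93 + 62) / (93 + 62 + 24 + 17)
= 155 / 196
= 0.7908
= 79.1%

79.1


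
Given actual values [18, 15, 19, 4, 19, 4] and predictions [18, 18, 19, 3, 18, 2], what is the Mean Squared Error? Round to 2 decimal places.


Differences: [0, -3, 0, 1, 1, 2]
Squared errors: [0, 9, 0, 1, 1, 4]
Sum of squared errors = 15
MSE = 15 / 6 = 2.50

2.50


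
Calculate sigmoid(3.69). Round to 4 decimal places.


sigmoid(z) = 1 / (1 + exp(-z))
exp(-(3.69)) = exp(-3.69) = 0.025
1 + 0.025 = 1.025
1 / 1.025 = 0.9756

0.9756


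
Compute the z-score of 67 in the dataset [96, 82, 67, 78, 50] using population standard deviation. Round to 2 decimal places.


Mean = (96 + 82 + 67 + 78 + 50) / 5 = 74.6
Variance = sum((x_i - mean)^2) / n = 237.44
Std = sqrt(237.44) = 15.4091
Z = (x - mean) / std
= (67 - 74.6) / 15.4091
= -7.6 / 15.4091
= -0.49

-0.49


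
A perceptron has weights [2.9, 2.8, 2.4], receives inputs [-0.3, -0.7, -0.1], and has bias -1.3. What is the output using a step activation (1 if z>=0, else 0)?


z = w . x + b
= 2.9*-0.3 + 2.8*-0.7 + 2.4*-0.1 + -1.3
= -0.87 + -1.96 + -0.24 + -1.3
= -3.07 + -1.3
= -4.37
Since z = -4.37 < 0, output = 0

0


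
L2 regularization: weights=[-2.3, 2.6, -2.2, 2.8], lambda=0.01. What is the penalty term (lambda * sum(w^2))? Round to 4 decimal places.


Squaring each weight:
(-2.3)^2 = 5.29
2.6^2 = 6.76
(-2.2)^2 = 4.84
2.8^2 = 7.84
Sum of squares = 24.73
Penalty = 0.01 * 24.73 = 0.2473

0.2473


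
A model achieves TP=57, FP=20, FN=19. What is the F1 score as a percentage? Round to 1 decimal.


Precision = TP / (TP + FP) = 57 / 77 = 0.7403
Recall = TP / (TP + FN) = 57 / 76 = 0.75
F1 = 2 * P * R / (P + R)
= 2 * 0.7403 * 0.75 / (0.7403 + 0.75)
= 1.1104 / 1.4903
= 0.7451
As percentage: 74.5%

74.5


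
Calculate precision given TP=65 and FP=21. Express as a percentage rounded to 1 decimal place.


Precision = TP / (TP + FP) * 100
= 65 / (65 + 21)
= 65 / 86
= 0.7558
= 75.6%

75.6


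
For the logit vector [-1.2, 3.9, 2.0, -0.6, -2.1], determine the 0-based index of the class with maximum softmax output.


Softmax is a monotonic transformation, so it preserves the argmax.
We need to find the index of the maximum logit.
Index 0: -1.2
Index 1: 3.9
Index 2: 2.0
Index 3: -0.6
Index 4: -2.1
Maximum logit = 3.9 at index 1

1


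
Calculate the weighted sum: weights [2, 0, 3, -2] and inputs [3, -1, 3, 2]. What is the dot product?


Element-wise products:
2 * 3 = 6
0 * -1 = 0
3 * 3 = 9
-2 * 2 = -4
Sum = 6 + 0 + 9 + -4
= 11

11


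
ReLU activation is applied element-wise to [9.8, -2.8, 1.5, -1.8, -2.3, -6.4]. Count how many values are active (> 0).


ReLU(x) = max(0, x) for each element:
ReLU(9.8) = 9.8
ReLU(-2.8) = 0
ReLU(1.5) = 1.5
ReLU(-1.8) = 0
ReLU(-2.3) = 0
ReLU(-6.4) = 0
Active neurons (>0): 2

2


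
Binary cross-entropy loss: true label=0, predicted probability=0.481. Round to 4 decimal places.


For y=0: Loss = -log(1-p)
= -log(1 - 0.481)
= -log(0.519)
= -(-0.6559)
= 0.6559

0.6559


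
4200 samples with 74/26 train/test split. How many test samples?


Train samples = 4200 * 74% = 3108
Test samples = 4200 - 3108
= 1092

1092


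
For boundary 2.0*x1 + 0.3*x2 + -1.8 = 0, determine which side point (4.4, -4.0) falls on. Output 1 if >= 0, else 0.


Compute 2.0 * 4.4 + 0.3 * -4.0 + -1.8
= 8.8 + -1.2 + -1.8
= 5.8
Since 5.8 >= 0, the point is on the positive side.

1


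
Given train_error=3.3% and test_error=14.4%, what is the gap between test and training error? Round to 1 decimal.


Generalization gap = test_error - train_error
= 14.4 - 3.3
= 11.1%
A large gap suggests overfitting.

11.1


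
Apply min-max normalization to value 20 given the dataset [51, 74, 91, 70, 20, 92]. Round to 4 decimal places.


Min = 20, Max = 92
Range = 92 - 20 = 72
Scaled = (x - min) / (max - min)
= (20 - 20) / 72
= 0 / 72
= 0.0000

0.0000


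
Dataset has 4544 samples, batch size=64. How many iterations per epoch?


Iterations per epoch = dataset_size / batch_size
= 4544 / 64
= 71

71


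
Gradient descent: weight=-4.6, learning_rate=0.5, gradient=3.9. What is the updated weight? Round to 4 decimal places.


w_new = w_old - lr * gradient
= -4.6 - 0.5 * 3.9
= -4.6 - (1.95)
= -6.5500

-6.5500


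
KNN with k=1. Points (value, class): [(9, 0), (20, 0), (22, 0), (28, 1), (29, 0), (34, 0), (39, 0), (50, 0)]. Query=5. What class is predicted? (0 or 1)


Distances from query 5:
Point 9 (class 0): distance = 4
K=1 nearest neighbors: classes = [0]
Votes for class 1: 0 / 1
Majority vote => class 0

0


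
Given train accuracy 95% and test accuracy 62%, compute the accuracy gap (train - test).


Gap = train_accuracy - test_accuracy
= 95 - 62
= 33%
This large gap strongly indicates overfitting.

33


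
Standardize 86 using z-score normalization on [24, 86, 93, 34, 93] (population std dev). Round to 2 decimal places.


Mean = (24 + 86 + 93 + 34 + 93) / 5 = 66.0
Variance = sum((x_i - mean)^2) / n = 929.2
Std = sqrt(929.2) = 30.4828
Z = (x - mean) / std
= (86 - 66.0) / 30.4828
= 20.0 / 30.4828
= 0.66

0.66


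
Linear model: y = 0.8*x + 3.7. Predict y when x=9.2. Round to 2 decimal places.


y = 0.8 * 9.2 + (3.7)
= 7.36 + (3.7)
= 11.06

11.06


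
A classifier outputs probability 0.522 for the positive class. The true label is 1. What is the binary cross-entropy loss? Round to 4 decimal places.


For y=1: Loss = -log(p)
= -log(0.522)
= -(-0.6501)
= 0.6501

0.6501


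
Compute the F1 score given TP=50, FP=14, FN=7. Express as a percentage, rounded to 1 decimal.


Precision = TP / (TP + FP) = 50 / 64 = 0.7812
Recall = TP / (TP + FN) = 50 / 57 = 0.8772
F1 = 2 * P * R / (P + R)
= 2 * 0.7812 * 0.8772 / (0.7812 + 0.8772)
= 1.3706 / 1.6584
= 0.8264
As percentage: 82.6%

82.6


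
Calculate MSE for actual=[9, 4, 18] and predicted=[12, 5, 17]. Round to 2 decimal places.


Differences: [-3, -1, 1]
Squared errors: [9, 1, 1]
Sum of squared errors = 11
MSE = 11 / 3 = 3.67

3.67


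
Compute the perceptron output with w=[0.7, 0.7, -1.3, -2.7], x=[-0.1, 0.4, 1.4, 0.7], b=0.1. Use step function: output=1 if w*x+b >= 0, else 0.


z = w . x + b
= 0.7*-0.1 + 0.7*0.4 + -1.3*1.4 + -2.7*0.7 + 0.1
= -0.07 + 0.28 + -1.82 + -1.89 + 0.1
= -3.5 + 0.1
= -3.4
Since z = -3.4 < 0, output = 0

0


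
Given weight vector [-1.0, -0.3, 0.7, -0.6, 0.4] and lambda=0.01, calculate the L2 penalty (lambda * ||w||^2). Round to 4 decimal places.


Squaring each weight:
(-1.0)^2 = 1.0
(-0.3)^2 = 0.09
0.7^2 = 0.49
(-0.6)^2 = 0.36
0.4^2 = 0.16
Sum of squares = 2.1
Penalty = 0.01 * 2.1 = 0.0210

0.0210


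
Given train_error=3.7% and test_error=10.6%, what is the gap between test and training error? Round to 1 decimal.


Generalization gap = test_error - train_error
= 10.6 - 3.7
= 6.9%
A moderate gap.

6.9


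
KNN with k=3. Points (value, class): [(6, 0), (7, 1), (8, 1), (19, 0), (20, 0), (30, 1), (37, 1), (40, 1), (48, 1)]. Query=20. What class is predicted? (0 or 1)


Distances from query 20:
Point 20 (class 0): distance = 0
Point 19 (class 0): distance = 1
Point 30 (class 1): distance = 10
K=3 nearest neighbors: classes = [0, 0, 1]
Votes for class 1: 1 / 3
Majority vote => class 0

0


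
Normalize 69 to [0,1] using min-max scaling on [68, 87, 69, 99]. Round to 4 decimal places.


Min = 68, Max = 99
Range = 99 - 68 = 31
Scaled = (x - min) / (max - min)
= (69 - 68) / 31
= 1 / 31
= 0.0323

0.0323


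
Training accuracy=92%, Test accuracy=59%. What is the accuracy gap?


Gap = train_accuracy - test_accuracy
= 92 - 59
= 33%
This large gap strongly indicates overfitting.

33


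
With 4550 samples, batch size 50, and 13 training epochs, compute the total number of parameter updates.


Iterations per epoch = 4550 / 50 = 91
Total updates = iterations_per_epoch * epochs
= 91 * 13
= 1183

1183


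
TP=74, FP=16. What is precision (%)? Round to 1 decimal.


Precision = TP / (TP + FP) * 100
= 74 / (74 + 16)
= 74 / 90
= 0.8222
= 82.2%

82.2


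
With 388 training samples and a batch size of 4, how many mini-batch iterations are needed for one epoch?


Iterations per epoch = dataset_size / batch_size
= 388 / 4
= 97

97


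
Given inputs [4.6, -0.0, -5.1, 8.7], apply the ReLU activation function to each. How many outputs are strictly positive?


ReLU(x) = max(0, x) for each element:
ReLU(4.6) = 4.6
ReLU(-0.0) = 0
ReLU(-5.1) = 0
ReLU(8.7) = 8.7
Active neurons (>0): 2

2


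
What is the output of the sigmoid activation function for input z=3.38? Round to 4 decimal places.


sigmoid(z) = 1 / (1 + exp(-z))
exp(-(3.38)) = exp(-3.38) = 0.034
1 + 0.034 = 1.034
1 / 1.034 = 0.9671

0.9671


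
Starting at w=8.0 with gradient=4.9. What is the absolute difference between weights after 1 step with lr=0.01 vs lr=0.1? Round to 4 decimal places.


With lr=0.01: w_new = 8.0 - 0.01 * 4.9 = 7.951
With lr=0.1: w_new = 8.0 - 0.1 * 4.9 = 7.51
Absolute difference = |7.951 - 7.51|
= 0.4410

0.4410


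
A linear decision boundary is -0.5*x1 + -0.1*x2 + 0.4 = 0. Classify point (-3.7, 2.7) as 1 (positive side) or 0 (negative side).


Compute -0.5 * -3.7 + -0.1 * 2.7 + 0.4
= 1.85 + -0.27 + 0.4
= 1.98
Since 1.98 >= 0, the point is on the positive side.

1


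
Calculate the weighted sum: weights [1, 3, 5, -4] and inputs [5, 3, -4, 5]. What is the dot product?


Element-wise products:
1 * 5 = 5
3 * 3 = 9
5 * -4 = -20
-4 * 5 = -20
Sum = 5 + 9 + -20 + -20
= -26

-26


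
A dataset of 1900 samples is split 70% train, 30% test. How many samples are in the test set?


Train samples = 1900 * 70% = 1330
Test samples = 1900 - 1330
= 570

570


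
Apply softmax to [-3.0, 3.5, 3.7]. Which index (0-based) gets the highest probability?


Softmax is a monotonic transformation, so it preserves the argmax.
We need to find the index of the maximum logit.
Index 0: -3.0
Index 1: 3.5
Index 2: 3.7
Maximum logit = 3.7 at index 2

2


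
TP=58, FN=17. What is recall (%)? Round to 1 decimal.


Recall = TP / (TP + FN) * 100
= 58 / (58 + 17)
= 58 / 75
= 0.7733
= 77.3%

77.3


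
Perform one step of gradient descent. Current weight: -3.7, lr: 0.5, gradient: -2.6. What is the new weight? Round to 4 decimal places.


w_new = w_old - lr * gradient
= -3.7 - 0.5 * -2.6
= -3.7 - (-1.3)
= -2.4000

-2.4000


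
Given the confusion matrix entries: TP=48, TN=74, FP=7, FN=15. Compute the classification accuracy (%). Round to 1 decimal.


Accuracy = (TP + TN) / (TP + TN + FP + FN) * 100
= (48 + 74) / (48 + 74 + 7 + 15)
= 122 / 144
= 0.8472
= 84.7%

84.7


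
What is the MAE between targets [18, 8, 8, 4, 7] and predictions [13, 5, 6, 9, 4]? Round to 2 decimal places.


Absolute errors: [5, 3, 2, 5, 3]
Sum of absolute errors = 18
MAE = 18 / 5 = 3.60

3.60


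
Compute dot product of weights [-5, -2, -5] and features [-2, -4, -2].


Element-wise products:
-5 * -2 = 10
-2 * -4 = 8
-5 * -2 = 10
Sum = 10 + 8 + 10
= 28

28


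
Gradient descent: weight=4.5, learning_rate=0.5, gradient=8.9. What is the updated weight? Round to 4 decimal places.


w_new = w_old - lr * gradient
= 4.5 - 0.5 * 8.9
= 4.5 - (4.45)
= 0.0500

0.0500


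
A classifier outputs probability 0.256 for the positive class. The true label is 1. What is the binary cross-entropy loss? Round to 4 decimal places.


For y=1: Loss = -log(p)
= -log(0.256)
= -(-1.3626)
= 1.3626

1.3626


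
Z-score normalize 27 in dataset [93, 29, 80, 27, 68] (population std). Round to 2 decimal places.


Mean = (93 + 29 + 80 + 27 + 68) / 5 = 59.4
Variance = sum((x_i - mean)^2) / n = 720.24
Std = sqrt(720.24) = 26.8373
Z = (x - mean) / std
= (27 - 59.4) / 26.8373
= -32.4 / 26.8373
= -1.21

-1.21


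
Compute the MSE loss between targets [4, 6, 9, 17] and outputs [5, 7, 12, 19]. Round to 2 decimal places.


Differences: [-1, -1, -3, -2]
Squared errors: [1, 1, 9, 4]
Sum of squared errors = 15
MSE = 15 / 4 = 3.75

3.75


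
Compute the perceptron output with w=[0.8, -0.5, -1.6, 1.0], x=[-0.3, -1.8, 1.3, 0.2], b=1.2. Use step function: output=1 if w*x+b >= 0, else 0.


z = w . x + b
= 0.8*-0.3 + -0.5*-1.8 + -1.6*1.3 + 1.0*0.2 + 1.2
= -0.24 + 0.9 + -2.08 + 0.2 + 1.2
= -1.22 + 1.2
= -0.02
Since z = -0.02 < 0, output = 0

0


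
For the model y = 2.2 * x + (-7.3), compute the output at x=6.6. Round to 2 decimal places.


y = 2.2 * 6.6 + (-7.3)
= 14.52 + (-7.3)
= 7.22

7.22


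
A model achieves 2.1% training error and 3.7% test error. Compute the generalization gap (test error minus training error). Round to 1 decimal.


Generalization gap = test_error - train_error
= 3.7 - 2.1
= 1.6%
A small gap suggests good generalization.

1.6


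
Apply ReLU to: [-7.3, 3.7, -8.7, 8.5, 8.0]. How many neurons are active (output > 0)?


ReLU(x) = max(0, x) for each element:
ReLU(-7.3) = 0
ReLU(3.7) = 3.7
ReLU(-8.7) = 0
ReLU(8.5) = 8.5
ReLU(8.0) = 8.0
Active neurons (>0): 3

3


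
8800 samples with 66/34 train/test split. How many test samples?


Train samples = 8800 * 66% = 5808
Test samples = 8800 - 5808
= 2992

2992


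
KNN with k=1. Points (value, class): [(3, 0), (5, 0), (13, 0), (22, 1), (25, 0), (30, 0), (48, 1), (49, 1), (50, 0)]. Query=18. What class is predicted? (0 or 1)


Distances from query 18:
Point 22 (class 1): distance = 4
K=1 nearest neighbors: classes = [1]
Votes for class 1: 1 / 1
Majority vote => class 1

1


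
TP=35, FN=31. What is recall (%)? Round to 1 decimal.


Recall = TP / (TP + FN) * 100
= 35 / (35 + 31)
= 35 / 66
= 0.5303
= 53.0%

53.0


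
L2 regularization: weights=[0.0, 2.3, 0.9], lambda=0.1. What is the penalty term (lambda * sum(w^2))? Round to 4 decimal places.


Squaring each weight:
0.0^2 = 0.0
2.3^2 = 5.29
0.9^2 = 0.81
Sum of squares = 6.1
Penalty = 0.1 * 6.1 = 0.6100

0.6100


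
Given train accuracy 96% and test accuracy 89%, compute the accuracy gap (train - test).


Gap = train_accuracy - test_accuracy
= 96 - 89
= 7%
This moderate gap may indicate mild overfitting.

7


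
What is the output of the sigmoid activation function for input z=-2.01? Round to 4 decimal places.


sigmoid(z) = 1 / (1 + exp(-z))
exp(-(-2.01)) = exp(2.01) = 7.4633
1 + 7.4633 = 8.4633
1 / 8.4633 = 0.1182

0.1182


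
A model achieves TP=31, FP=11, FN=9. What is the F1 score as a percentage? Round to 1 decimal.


Precision = TP / (TP + FP) = 31 / 42 = 0.7381
Recall = TP / (TP + FN) = 31 / 40 = 0.775
F1 = 2 * P * R / (P + R)
= 2 * 0.7381 * 0.775 / (0.7381 + 0.775)
= 1.144 / 1.5131
= 0.7561
As percentage: 75.6%

75.6


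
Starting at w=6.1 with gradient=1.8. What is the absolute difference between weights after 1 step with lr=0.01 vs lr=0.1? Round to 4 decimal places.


With lr=0.01: w_new = 6.1 - 0.01 * 1.8 = 6.082
With lr=0.1: w_new = 6.1 - 0.1 * 1.8 = 5.92
Absolute difference = |6.082 - 5.92|
= 0.1620

0.1620


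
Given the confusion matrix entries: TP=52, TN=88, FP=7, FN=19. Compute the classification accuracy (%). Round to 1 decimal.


Accuracy = (TP + TN) / (TP + TN + FP + FN) * 100
= (52 + 88) / (52 + 88 + 7 + 19)
= 140 / 166
= 0.8434
= 84.3%

84.3


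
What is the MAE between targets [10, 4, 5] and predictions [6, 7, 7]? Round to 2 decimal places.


Absolute errors: [4, 3, 2]
Sum of absolute errors = 9
MAE = 9 / 3 = 3.00

3.00


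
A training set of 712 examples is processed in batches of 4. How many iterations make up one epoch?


Iterations per epoch = dataset_size / batch_size
= 712 / 4
= 178

178


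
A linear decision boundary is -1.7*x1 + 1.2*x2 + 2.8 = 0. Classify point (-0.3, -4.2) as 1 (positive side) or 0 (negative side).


Compute -1.7 * -0.3 + 1.2 * -4.2 + 2.8
= 0.51 + -5.04 + 2.8
= -1.73
Since -1.73 < 0, the point is on the negative side.

0


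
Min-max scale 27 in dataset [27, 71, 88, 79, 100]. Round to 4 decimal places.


Min = 27, Max = 100
Range = 100 - 27 = 73
Scaled = (x - min) / (max - min)
= (27 - 27) / 73
= 0 / 73
= 0.0000

0.0000


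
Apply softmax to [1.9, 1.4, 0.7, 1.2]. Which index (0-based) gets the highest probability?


Softmax is a monotonic transformation, so it preserves the argmax.
We need to find the index of the maximum logit.
Index 0: 1.9
Index 1: 1.4
Index 2: 0.7
Index 3: 1.2
Maximum logit = 1.9 at index 0

0


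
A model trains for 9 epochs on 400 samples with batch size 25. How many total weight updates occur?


Iterations per epoch = 400 / 25 = 16
Total updates = iterations_per_epoch * epochs
= 16 * 9
= 144

144


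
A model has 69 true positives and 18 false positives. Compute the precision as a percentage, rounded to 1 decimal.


Precision = TP / (TP + FP) * 100
= 69 / (69 + 18)
= 69 / 87
= 0.7931
= 79.3%

79.3


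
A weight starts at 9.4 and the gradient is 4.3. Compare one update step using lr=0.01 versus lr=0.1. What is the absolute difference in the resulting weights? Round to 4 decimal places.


With lr=0.01: w_new = 9.4 - 0.01 * 4.3 = 9.357
With lr=0.1: w_new = 9.4 - 0.1 * 4.3 = 8.97
Absolute difference = |9.357 - 8.97|
= 0.3870

0.3870


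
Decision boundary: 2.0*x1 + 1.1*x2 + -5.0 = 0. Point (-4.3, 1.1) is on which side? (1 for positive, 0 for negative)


Compute 2.0 * -4.3 + 1.1 * 1.1 + -5.0
= -8.6 + 1.21 + -5.0
= -12.39
Since -12.39 < 0, the point is on the negative side.

0


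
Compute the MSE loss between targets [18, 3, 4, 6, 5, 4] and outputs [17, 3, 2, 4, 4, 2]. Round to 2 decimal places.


Differences: [1, 0, 2, 2, 1, 2]
Squared errors: [1, 0, 4, 4, 1, 4]
Sum of squared errors = 14
MSE = 14 / 6 = 2.33

2.33


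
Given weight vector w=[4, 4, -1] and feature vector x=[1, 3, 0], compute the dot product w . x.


Element-wise products:
4 * 1 = 4
4 * 3 = 12
-1 * 0 = 0
Sum = 4 + 12 + 0
= 16

16


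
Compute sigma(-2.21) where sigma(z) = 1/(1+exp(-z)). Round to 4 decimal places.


sigmoid(z) = 1 / (1 + exp(-z))
exp(-(-2.21)) = exp(2.21) = 9.1157
1 + 9.1157 = 10.1157
1 / 10.1157 = 0.0989

0.0989


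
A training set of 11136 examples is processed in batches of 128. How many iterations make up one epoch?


Iterations per epoch = dataset_size / batch_size
= 11136 / 128
= 87

87


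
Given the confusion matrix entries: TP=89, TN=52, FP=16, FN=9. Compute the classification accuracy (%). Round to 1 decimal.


Accuracy = (TP + TN) / (TP + TN + FP + FN) * 100
= (89 + 52) / (89 + 52 + 16 + 9)
= 141 / 166
= 0.8494
= 84.9%

84.9


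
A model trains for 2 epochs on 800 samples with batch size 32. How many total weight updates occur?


Iterations per epoch = 800 / 32 = 25
Total updates = iterations_per_epoch * epochs
= 25 * 2
= 50

50


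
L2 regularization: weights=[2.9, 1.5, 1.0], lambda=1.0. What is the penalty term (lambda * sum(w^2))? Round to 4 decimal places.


Squaring each weight:
2.9^2 = 8.41
1.5^2 = 2.25
1.0^2 = 1.0
Sum of squares = 11.66
Penalty = 1.0 * 11.66 = 11.6600

11.6600


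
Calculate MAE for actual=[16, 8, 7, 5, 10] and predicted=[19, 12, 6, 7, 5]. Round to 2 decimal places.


Absolute errors: [3, 4, 1, 2, 5]
Sum of absolute errors = 15
MAE = 15 / 5 = 3.00

3.00


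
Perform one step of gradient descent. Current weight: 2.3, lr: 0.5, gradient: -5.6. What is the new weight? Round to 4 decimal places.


w_new = w_old - lr * gradient
= 2.3 - 0.5 * -5.6
= 2.3 - (-2.8)
= 5.1000

5.1000


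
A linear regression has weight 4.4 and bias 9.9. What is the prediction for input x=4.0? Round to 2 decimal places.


y = 4.4 * 4.0 + (9.9)
= 17.6 + (9.9)
= 27.50

27.50


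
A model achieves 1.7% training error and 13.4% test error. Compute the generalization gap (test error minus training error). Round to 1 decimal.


Generalization gap = test_error - train_error
= 13.4 - 1.7
= 11.7%
A large gap suggests overfitting.

11.7


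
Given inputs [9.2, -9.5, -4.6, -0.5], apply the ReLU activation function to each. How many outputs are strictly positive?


ReLU(x) = max(0, x) for each element:
ReLU(9.2) = 9.2
ReLU(-9.5) = 0
ReLU(-4.6) = 0
ReLU(-0.5) = 0
Active neurons (>0): 1

1


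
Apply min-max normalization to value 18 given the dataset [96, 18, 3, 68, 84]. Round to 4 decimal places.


Min = 3, Max = 96
Range = 96 - 3 = 93
Scaled = (x - min) / (max - min)
= (18 - 3) / 93
= 15 / 93
= 0.1613

0.1613


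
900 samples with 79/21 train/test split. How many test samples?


Train samples = 900 * 79% = 711
Test samples = 900 - 711
= 189

189


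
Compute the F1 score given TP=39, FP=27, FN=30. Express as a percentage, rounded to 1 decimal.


Precision = TP / (TP + FP) = 39 / 66 = 0.5909
Recall = TP / (TP + FN) = 39 / 69 = 0.5652
F1 = 2 * P * R / (P + R)
= 2 * 0.5909 * 0.5652 / (0.5909 + 0.5652)
= 0.668 / 1.1561
= 0.5778
As percentage: 57.8%

57.8


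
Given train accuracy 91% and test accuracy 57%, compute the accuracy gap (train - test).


Gap = train_accuracy - test_accuracy
= 91 - 57
= 34%
This large gap strongly indicates overfitting.

34


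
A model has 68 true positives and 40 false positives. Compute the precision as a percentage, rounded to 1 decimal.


Precision = TP / (TP + FP) * 100
= 68 / (68 + 40)
= 68 / 108
= 0.6296
= 63.0%

63.0


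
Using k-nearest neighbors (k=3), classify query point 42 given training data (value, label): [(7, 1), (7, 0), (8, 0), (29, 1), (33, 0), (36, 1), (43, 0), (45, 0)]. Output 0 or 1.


Distances from query 42:
Point 43 (class 0): distance = 1
Point 45 (class 0): distance = 3
Point 36 (class 1): distance = 6
K=3 nearest neighbors: classes = [0, 0, 1]
Votes for class 1: 1 / 3
Majority vote => class 0

0


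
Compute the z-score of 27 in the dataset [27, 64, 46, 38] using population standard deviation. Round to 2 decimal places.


Mean = (27 + 64 + 46 + 38) / 4 = 43.75
Variance = sum((x_i - mean)^2) / n = 182.1875
Std = sqrt(182.1875) = 13.4977
Z = (x - mean) / std
= (27 - 43.75) / 13.4977
= -16.75 / 13.4977
= -1.24

-1.24
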